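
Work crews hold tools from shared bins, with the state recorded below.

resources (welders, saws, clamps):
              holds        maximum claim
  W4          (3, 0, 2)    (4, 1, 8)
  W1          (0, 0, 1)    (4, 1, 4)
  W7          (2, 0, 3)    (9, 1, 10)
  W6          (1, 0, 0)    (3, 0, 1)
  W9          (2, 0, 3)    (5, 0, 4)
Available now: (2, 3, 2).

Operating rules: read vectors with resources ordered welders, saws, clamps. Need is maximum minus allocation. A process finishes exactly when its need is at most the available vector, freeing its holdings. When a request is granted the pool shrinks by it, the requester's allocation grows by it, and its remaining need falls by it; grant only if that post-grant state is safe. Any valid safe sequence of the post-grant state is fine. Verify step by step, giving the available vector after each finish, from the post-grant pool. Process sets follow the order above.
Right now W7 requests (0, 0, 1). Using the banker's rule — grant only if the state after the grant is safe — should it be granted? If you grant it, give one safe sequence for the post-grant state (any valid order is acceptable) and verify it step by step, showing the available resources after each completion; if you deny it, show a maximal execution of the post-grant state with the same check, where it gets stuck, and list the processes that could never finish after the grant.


DENY. Granting would leave the state unsafe.
Key observation: once W6, W9, W1 finish, the pool peaks at (5, 3, 5) — and every remaining process still needs more clamps than that.
Pretend the grant happened; the run W6, W9, W1 goes as far as possible. Check, step by step:
  pool = (2, 3, 1)
  W6 needs (2, 0, 1) <= (2, 3, 1) -> finishes; pool += (1, 0, 0) = (3, 3, 1)
  W9 needs (3, 0, 1) <= (3, 3, 1) -> finishes; pool += (2, 0, 3) = (5, 3, 4)
  W1 needs (4, 1, 3) <= (5, 3, 4) -> finishes; pool += (0, 0, 1) = (5, 3, 5)
  W4 still needs (1, 1, 6) but only (5, 3, 5) is free — short on clamps
  W7 still needs (7, 1, 6) but only (5, 3, 5) is free — short on welders and clamps
Post-grant, the permanently blocked set is W4 and W7.


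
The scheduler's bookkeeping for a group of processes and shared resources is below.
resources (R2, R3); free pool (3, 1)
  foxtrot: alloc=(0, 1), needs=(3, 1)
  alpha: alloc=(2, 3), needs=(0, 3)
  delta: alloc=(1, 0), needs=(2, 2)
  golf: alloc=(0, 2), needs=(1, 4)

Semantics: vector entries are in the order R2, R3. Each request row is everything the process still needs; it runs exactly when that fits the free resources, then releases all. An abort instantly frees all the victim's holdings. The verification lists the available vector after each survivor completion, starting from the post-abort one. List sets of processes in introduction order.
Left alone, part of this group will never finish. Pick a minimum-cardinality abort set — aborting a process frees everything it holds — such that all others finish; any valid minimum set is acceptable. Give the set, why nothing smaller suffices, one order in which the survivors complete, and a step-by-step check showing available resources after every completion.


Minimum abort set: alpha.
Key observation: the returned (2, 3) from alpha is what brings golf — unrunnable before, under any order — into play at step 1.
Why nothing smaller works: aborting no one leaves the state deadlocked as given.
Survivors finish in the order: golf, delta, foxtrot. Check, step by step (pool after the aborts first):
  pool = (5, 4)
  golf: need (1, 4) fits (5, 4); releases (0, 2), pool now (5, 6)
  delta: need (2, 2) fits (5, 6); releases (1, 0), pool now (6, 6)
  foxtrot: need (3, 1) fits (6, 6); releases (0, 1), pool now (6, 7)


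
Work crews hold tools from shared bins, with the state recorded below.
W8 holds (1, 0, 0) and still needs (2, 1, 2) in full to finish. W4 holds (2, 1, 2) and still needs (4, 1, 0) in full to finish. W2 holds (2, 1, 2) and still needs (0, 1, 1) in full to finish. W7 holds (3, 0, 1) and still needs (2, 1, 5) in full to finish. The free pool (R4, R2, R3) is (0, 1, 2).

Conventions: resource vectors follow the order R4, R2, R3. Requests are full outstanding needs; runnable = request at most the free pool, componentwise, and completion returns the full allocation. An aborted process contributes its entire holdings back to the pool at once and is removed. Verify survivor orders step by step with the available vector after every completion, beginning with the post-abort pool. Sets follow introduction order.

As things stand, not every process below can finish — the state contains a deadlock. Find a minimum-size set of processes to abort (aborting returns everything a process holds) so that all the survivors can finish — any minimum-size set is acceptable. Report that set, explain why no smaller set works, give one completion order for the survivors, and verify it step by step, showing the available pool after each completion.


The answer: abort W4.
Key observation: before aborting W4, W7 was permanently blocked — no order could ever run it; afterwards it completes at step 3.
Minimality: the empty abort set fails — the state is deadlocked as it stands.
Survivors finish in the order: W2, W8, W7. Verifying each step (pool after the aborts first):
  pool = (2, 2, 4)
  run W2 (needs (0, 1, 1), free (2, 2, 4)); after release of (2, 1, 2) the pool is (4, 3, 6)
  run W8 (needs (2, 1, 2), free (4, 3, 6)); after release of (1, 0, 0) the pool is (5, 3, 6)
  run W7 (needs (2, 1, 5), free (5, 3, 6)); after release of (3, 0, 1) the pool is (8, 3, 7)


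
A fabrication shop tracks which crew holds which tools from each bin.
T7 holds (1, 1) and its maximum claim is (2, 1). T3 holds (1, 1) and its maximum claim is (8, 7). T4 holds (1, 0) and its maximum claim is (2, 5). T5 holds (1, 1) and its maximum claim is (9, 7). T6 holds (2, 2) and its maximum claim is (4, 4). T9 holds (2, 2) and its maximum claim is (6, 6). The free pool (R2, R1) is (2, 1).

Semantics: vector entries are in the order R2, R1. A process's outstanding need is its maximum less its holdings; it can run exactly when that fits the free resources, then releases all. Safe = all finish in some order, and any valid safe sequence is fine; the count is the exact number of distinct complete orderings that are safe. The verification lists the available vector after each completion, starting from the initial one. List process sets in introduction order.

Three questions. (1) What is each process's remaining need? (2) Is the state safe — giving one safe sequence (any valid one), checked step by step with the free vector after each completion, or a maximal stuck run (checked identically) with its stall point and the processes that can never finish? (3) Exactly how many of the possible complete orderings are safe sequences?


(1) Need matrix, components ordered R2, R1:
  T7: (1, 0)
  T3: (7, 6)
  T4: (1, 5)
  T5: (8, 6)
  T6: (2, 2)
  T9: (4, 4)
(2) SAFE. One safe sequence: T7, T6, T9, T3, T4, T5.
Key observation: T6 marks the first exact bind of the order: its need (2, 2) fits the free (3, 2) with zero slack on a requested resource.
Verifying each step:
  pool = (2, 1)
  T7: need (1, 0) fits (2, 1); releases (1, 1), pool now (3, 2)
  T6: need (2, 2) fits (3, 2); releases (2, 2), pool now (5, 4)
  T9: need (4, 4) fits (5, 4); releases (2, 2), pool now (7, 6)
  T3: need (7, 6) fits (7, 6); releases (1, 1), pool now (8, 7)
  T4: need (1, 5) fits (8, 7); releases (1, 0), pool now (9, 7)
  T5: need (8, 6) fits (9, 7); releases (1, 1), pool now (10, 8)
(3) The exact count: 4 of the possible complete orderings are safe sequences.


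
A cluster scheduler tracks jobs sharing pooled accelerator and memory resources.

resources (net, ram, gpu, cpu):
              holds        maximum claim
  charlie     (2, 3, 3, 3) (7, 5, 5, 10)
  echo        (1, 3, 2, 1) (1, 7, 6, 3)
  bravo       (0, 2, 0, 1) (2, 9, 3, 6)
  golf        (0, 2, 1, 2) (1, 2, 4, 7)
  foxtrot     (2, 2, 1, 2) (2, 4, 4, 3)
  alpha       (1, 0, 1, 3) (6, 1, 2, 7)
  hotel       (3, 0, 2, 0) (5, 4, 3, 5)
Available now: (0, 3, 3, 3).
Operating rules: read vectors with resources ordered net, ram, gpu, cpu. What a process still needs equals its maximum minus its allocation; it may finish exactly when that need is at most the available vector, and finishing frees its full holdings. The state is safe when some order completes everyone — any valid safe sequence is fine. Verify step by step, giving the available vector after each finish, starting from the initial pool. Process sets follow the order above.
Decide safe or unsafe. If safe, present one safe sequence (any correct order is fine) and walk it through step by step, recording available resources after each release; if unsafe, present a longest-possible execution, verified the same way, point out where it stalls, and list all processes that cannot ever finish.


The state is SAFE; one workable sequence: foxtrot, echo, hotel, golf, bravo, charlie, alpha.
Key observation: the order's first zero-slack moment is foxtrot ((0, 2, 3, 1) needed, (0, 3, 3, 3) free — a requested resource with nothing to spare).
Check, step by step:
  pool = (0, 3, 3, 3)
  foxtrot: need (0, 2, 3, 1) fits (0, 3, 3, 3); releases (2, 2, 1, 2), pool now (2, 5, 4, 5)
  echo: need (0, 4, 4, 2) fits (2, 5, 4, 5); releases (1, 3, 2, 1), pool now (3, 8, 6, 6)
  hotel: need (2, 4, 1, 5) fits (3, 8, 6, 6); releases (3, 0, 2, 0), pool now (6, 8, 8, 6)
  golf: need (1, 0, 3, 5) fits (6, 8, 8, 6); releases (0, 2, 1, 2), pool now (6, 10, 9, 8)
  bravo: need (2, 7, 3, 5) fits (6, 10, 9, 8); releases (0, 2, 0, 1), pool now (6, 12, 9, 9)
  charlie: need (5, 2, 2, 7) fits (6, 12, 9, 9); releases (2, 3, 3, 3), pool now (8, 15, 12, 12)
  alpha: need (5, 1, 1, 4) fits (8, 15, 12, 12); releases (1, 0, 1, 3), pool now (9, 15, 13, 15)


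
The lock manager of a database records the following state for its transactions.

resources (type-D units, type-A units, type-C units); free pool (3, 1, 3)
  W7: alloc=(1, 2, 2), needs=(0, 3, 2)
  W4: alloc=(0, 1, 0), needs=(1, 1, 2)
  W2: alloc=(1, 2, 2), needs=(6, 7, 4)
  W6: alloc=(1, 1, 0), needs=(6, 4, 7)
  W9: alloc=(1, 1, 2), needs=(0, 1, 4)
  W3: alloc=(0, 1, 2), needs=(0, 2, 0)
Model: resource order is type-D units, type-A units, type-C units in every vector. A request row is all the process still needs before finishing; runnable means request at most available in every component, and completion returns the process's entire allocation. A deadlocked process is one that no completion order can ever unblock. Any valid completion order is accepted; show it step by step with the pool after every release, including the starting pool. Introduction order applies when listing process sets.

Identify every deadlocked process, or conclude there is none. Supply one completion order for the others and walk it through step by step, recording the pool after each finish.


The deadlocked set is W2 and W6.
Key observation: after W4, W3, W9, W7 complete, (5, 6, 9) is the best the pool ever gets, yet each leftover process wants more type-D units.
A valid finishing order for the others: W4, W3, W9, W7. Verifying each step:
  pool = (3, 1, 3)
  W4 needs (1, 1, 2) <= (3, 1, 3) -> finishes; pool += (0, 1, 0) = (3, 2, 3)
  W3 needs (0, 2, 0) <= (3, 2, 3) -> finishes; pool += (0, 1, 2) = (3, 3, 5)
  W9 needs (0, 1, 4) <= (3, 3, 5) -> finishes; pool += (1, 1, 2) = (4, 4, 7)
  W7 needs (0, 3, 2) <= (4, 4, 7) -> finishes; pool += (1, 2, 2) = (5, 6, 9)
None of the blocked processes ever fits:
  W2 still needs (6, 7, 4) but only (5, 6, 9) is free — short on type-D units and type-A units
  W6 still needs (6, 4, 7) but only (5, 6, 9) is free — short on type-D units


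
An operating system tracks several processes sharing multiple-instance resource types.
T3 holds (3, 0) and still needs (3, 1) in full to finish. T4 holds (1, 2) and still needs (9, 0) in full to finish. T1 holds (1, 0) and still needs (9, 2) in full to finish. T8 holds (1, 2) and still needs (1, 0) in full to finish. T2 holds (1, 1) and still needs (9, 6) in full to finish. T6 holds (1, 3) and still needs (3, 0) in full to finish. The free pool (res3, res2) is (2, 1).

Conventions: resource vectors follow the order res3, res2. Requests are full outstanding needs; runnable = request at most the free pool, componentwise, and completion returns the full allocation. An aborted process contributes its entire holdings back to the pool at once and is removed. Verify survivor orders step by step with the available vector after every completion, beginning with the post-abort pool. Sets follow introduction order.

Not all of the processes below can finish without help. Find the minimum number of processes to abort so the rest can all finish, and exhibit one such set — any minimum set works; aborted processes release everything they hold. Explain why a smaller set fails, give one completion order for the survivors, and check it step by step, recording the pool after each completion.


Abort T1 and T2.
Key observation: before aborting T1 and T2, T4 was permanently blocked — no order could ever run it; afterwards it completes at step 4.
Minimality, checking each single-abort alternative: T3 alone leaves T4 blocked (short on res3); T4 alone leaves T1 blocked (short on res3); T1 alone leaves T4 blocked (short on res3); T8 alone leaves T4 blocked (short on res3); T2 alone leaves T4 blocked (short on res3); T6 alone leaves T4 blocked (short on res3).
The survivors complete as T3, T8, T6, T4. Walking it through (starting from the post-abort pool):
  pool = (4, 2)
  run T3 (needs (3, 1), free (4, 2)); after release of (3, 0) the pool is (7, 2)
  run T8 (needs (1, 0), free (7, 2)); after release of (1, 2) the pool is (8, 4)
  run T6 (needs (3, 0), free (8, 4)); after release of (1, 3) the pool is (9, 7)
  run T4 (needs (9, 0), free (9, 7)); after release of (1, 2) the pool is (10, 9)


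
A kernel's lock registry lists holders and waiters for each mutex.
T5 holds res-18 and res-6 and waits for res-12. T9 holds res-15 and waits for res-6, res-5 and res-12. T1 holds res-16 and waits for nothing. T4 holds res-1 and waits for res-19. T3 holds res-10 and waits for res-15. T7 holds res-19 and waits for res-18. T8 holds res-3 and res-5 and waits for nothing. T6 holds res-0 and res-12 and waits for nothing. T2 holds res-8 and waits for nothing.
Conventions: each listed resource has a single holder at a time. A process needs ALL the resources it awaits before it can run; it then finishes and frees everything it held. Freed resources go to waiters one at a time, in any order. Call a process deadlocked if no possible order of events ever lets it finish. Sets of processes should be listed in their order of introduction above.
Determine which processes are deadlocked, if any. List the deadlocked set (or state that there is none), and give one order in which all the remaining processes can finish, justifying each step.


No process is deadlocked.
Key observation: all waits point, directly or indirectly, at processes that can finish, so nothing is permanently blocked.
One completion order for the rest: T2, T1, T8, T6, T5, T7, T9, T3, T4.
Step-by-step check:
  T2 waits on nothing -> runs at once and releases res-8
  T1 waits on nothing -> runs at once and releases res-16
  T8 waits on nothing -> runs at once and releases res-3 and res-5
  T6 waits on nothing -> runs at once and releases res-0 and res-12
  run T5 (all its waits — res-12 — are resolved); releases res-18 and res-6
  run T7 (all its waits — res-18 — are resolved); releases res-19
  run T9 (all its waits — res-6, res-5 and res-12 — are resolved); releases res-15
  run T3 (all its waits — res-15 — are resolved); releases res-10
  run T4 (all its waits — res-19 — are resolved); releases res-1


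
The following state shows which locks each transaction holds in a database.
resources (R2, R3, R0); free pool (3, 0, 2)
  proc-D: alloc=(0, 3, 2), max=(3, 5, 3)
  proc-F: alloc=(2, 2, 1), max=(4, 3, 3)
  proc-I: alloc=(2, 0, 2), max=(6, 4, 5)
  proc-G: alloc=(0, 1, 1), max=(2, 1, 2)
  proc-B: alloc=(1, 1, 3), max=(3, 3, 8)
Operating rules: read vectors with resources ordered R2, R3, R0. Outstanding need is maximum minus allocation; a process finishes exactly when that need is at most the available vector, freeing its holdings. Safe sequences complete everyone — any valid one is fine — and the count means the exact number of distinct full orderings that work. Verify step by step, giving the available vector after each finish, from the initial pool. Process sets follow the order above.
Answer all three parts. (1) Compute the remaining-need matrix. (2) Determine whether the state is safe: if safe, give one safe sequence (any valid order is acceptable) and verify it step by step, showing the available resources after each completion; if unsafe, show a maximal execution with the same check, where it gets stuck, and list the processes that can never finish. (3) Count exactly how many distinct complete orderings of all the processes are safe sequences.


(1) Remaining need (order R2, R3, R0):
  proc-D: (3, 2, 1)
  proc-F: (2, 1, 2)
  proc-I: (4, 4, 3)
  proc-G: (2, 0, 1)
  proc-B: (2, 2, 5)
(2) SAFE. One safe sequence: proc-G, proc-F, proc-D, proc-I, proc-B.
Key observation: proc-F is the earliest step where a requested resource binds exactly: need (2, 1, 2), pool (3, 1, 3) at its turn.
Walking it through:
  pool = (3, 0, 2)
  proc-G: need (2, 0, 1) fits (3, 0, 2); releases (0, 1, 1), pool now (3, 1, 3)
  proc-F: need (2, 1, 2) fits (3, 1, 3); releases (2, 2, 1), pool now (5, 3, 4)
  proc-D: need (3, 2, 1) fits (5, 3, 4); releases (0, 3, 2), pool now (5, 6, 6)
  proc-I: need (4, 4, 3) fits (5, 6, 6); releases (2, 0, 2), pool now (7, 6, 8)
  proc-B: need (2, 2, 5) fits (7, 6, 8); releases (1, 1, 3), pool now (8, 7, 11)
(3) Precisely 2 of the possible complete orderings are safe sequences.


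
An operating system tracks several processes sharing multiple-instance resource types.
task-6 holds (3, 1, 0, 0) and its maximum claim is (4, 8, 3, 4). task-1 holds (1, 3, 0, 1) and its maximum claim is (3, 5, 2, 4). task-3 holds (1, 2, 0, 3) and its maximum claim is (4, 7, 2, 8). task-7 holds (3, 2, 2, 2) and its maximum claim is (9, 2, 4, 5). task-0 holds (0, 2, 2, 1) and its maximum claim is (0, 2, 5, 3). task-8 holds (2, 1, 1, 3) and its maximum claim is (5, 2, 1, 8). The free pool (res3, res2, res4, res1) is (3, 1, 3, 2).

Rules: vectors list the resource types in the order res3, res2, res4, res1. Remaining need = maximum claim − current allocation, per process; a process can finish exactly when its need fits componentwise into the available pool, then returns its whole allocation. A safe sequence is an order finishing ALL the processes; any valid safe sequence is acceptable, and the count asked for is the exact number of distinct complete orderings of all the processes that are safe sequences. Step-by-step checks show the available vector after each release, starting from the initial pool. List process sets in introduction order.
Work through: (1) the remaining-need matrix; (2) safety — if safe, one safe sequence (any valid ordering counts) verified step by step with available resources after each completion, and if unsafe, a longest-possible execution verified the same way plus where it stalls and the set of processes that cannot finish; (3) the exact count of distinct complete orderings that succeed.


(1) Outstanding need per process (order res3, res2, res4, res1):
  task-6: (1, 7, 3, 4)
  task-1: (2, 2, 2, 3)
  task-3: (3, 5, 2, 5)
  task-7: (6, 0, 2, 3)
  task-0: (0, 0, 3, 2)
  task-8: (3, 1, 0, 5)
(2) UNSAFE — no complete ordering exists.
Key observation: after task-0, task-1 the pool peaks at (4, 6, 5, 4), and each blocked process is short somewhere: task-6 on res2; task-3 on res1; task-7 on res3; task-8 on res1.
A maximal execution: task-0, task-1 — then nothing else fits. Step-by-step check:
  pool = (3, 1, 3, 2)
  task-0: need (0, 0, 3, 2) fits (3, 1, 3, 2); releases (0, 2, 2, 1), pool now (3, 3, 5, 3)
  task-1: need (2, 2, 2, 3) fits (3, 3, 5, 3); releases (1, 3, 0, 1), pool now (4, 6, 5, 4)
  task-6 still needs (1, 7, 3, 4) but only (4, 6, 5, 4) is free — short on res2
  task-3 still needs (3, 5, 2, 5) but only (4, 6, 5, 4) is free — short on res1
  task-7 still needs (6, 0, 2, 3) but only (4, 6, 5, 4) is free — short on res3
  task-8 still needs (3, 1, 0, 5) but only (4, 6, 5, 4) is free — short on res1
Never able to finish: task-6, task-3, task-7 and task-8.
(3) Precisely 0 of the possible complete orderings are safe sequences.


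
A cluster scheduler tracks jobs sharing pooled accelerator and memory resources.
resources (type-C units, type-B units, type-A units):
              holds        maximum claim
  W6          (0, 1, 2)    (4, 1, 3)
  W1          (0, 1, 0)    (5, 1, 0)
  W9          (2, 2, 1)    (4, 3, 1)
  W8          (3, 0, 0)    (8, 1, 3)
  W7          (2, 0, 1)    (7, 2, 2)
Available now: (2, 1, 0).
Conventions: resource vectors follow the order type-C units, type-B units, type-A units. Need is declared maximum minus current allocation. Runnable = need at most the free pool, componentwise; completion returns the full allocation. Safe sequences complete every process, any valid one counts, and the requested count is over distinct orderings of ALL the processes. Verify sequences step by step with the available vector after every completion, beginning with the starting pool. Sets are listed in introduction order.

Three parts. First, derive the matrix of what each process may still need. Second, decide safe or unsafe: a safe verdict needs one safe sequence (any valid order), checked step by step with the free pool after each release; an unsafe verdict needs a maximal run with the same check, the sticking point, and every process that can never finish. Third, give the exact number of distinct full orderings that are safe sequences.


(1) Outstanding need per process (order type-C units, type-B units, type-A units):
  W6: (4, 0, 1)
  W1: (5, 0, 0)
  W9: (2, 1, 0)
  W8: (5, 1, 3)
  W7: (5, 2, 1)
(2) The state is UNSAFE.
Key observation: after W9, W6 complete, (4, 4, 3) is the best the pool ever gets, yet each leftover process wants more type-C units.
Going as far as possible: W9, W6; after that, nothing fits. Check, step by step:
  pool = (2, 1, 0)
  W9: need (2, 1, 0) fits (2, 1, 0); releases (2, 2, 1), pool now (4, 3, 1)
  W6: need (4, 0, 1) fits (4, 3, 1); releases (0, 1, 2), pool now (4, 4, 3)
  W1 still needs (5, 0, 0) but only (4, 4, 3) is free — short on type-C units
  W8 still needs (5, 1, 3) but only (4, 4, 3) is free — short on type-C units
  W7 still needs (5, 2, 1) but only (4, 4, 3) is free — short on type-C units
Never able to finish: W1, W8 and W7.
(3) The exact count: 0 of the possible complete orderings are safe sequences.


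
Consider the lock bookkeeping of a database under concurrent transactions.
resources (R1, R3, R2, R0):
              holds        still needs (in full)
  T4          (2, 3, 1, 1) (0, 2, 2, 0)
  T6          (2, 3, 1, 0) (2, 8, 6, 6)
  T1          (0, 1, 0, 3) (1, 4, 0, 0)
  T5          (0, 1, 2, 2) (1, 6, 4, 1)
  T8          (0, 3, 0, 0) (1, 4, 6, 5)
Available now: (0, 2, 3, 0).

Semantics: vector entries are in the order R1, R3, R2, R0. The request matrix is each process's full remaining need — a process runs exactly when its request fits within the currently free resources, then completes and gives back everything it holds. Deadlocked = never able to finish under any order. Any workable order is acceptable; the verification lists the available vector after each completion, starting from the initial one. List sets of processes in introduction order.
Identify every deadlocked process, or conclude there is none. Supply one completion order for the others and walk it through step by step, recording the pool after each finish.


No process is deadlocked.
Key observation: T4 fits the free pool immediately, and its release cascades until everyone finishes.
One completion order for the rest: T4, T1, T5, T8, T6. Check, step by step:
  pool = (0, 2, 3, 0)
  T4: need (0, 2, 2, 0) fits (0, 2, 3, 0); releases (2, 3, 1, 1), pool now (2, 5, 4, 1)
  T1: need (1, 4, 0, 0) fits (2, 5, 4, 1); releases (0, 1, 0, 3), pool now (2, 6, 4, 4)
  T5: need (1, 6, 4, 1) fits (2, 6, 4, 4); releases (0, 1, 2, 2), pool now (2, 7, 6, 6)
  T8: need (1, 4, 6, 5) fits (2, 7, 6, 6); releases (0, 3, 0, 0), pool now (2, 10, 6, 6)
  T6: need (2, 8, 6, 6) fits (2, 10, 6, 6); releases (2, 3, 1, 0), pool now (4, 13, 7, 6)


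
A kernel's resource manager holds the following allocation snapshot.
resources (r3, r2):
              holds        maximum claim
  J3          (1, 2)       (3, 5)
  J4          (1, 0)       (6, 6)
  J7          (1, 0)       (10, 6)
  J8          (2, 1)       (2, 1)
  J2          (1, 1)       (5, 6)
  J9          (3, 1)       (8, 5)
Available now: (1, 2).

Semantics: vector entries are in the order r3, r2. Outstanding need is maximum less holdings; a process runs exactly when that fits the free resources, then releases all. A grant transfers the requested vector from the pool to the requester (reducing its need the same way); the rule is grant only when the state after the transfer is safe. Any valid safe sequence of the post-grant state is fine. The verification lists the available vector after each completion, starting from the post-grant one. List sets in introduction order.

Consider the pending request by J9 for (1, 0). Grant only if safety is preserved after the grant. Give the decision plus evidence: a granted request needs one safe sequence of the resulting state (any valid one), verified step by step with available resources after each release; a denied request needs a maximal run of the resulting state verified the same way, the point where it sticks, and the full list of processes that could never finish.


DENY. Granting would leave the state unsafe.
Key observation: the wall is r3: completing J8, J3 brings the pool only to (3, 5), and all the rest need more.
After a pretend grant, a maximal execution: J8, J3 — then nothing else fits. Verifying each step:
  pool = (0, 2)
  J8: need (0, 0) fits (0, 2); releases (2, 1), pool now (2, 3)
  J3: need (2, 3) fits (2, 3); releases (1, 2), pool now (3, 5)
  J4 still needs (5, 6) but only (3, 5) is free — short on r3 and r2
  J7 still needs (9, 6) but only (3, 5) is free — short on r3 and r2
  J2 still needs (4, 5) but only (3, 5) is free — short on r3
  J9 still needs (4, 4) but only (3, 5) is free — short on r3
Post-grant, the permanently blocked set is J4, J7, J2 and J9.


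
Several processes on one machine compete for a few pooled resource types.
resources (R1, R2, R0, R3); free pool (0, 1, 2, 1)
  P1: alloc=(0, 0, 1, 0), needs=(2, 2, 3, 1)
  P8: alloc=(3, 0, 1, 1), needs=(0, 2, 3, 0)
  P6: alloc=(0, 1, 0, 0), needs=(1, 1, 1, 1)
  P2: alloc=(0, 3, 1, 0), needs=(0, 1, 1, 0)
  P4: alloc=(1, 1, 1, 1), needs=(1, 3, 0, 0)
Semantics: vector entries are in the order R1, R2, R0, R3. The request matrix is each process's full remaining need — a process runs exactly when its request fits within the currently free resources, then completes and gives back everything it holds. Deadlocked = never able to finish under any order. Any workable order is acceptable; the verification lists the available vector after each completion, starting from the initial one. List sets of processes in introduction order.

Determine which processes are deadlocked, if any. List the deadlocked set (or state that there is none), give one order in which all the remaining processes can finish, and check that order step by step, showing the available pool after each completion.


The deadlocked set is empty.
Key observation: the pool covers P2 at once, and every later process fits after earlier releases.
One completion order for the rest: P2, P8, P1, P6, P4. Verifying each step:
  pool = (0, 1, 2, 1)
  run P2 (needs (0, 1, 1, 0), free (0, 1, 2, 1)); after release of (0, 3, 1, 0) the pool is (0, 4, 3, 1)
  run P8 (needs (0, 2, 3, 0), free (0, 4, 3, 1)); after release of (3, 0, 1, 1) the pool is (3, 4, 4, 2)
  run P1 (needs (2, 2, 3, 1), free (3, 4, 4, 2)); after release of (0, 0, 1, 0) the pool is (3, 4, 5, 2)
  run P6 (needs (1, 1, 1, 1), free (3, 4, 5, 2)); after release of (0, 1, 0, 0) the pool is (3, 5, 5, 2)
  run P4 (needs (1, 3, 0, 0), free (3, 5, 5, 2)); after release of (1, 1, 1, 1) the pool is (4, 6, 6, 3)


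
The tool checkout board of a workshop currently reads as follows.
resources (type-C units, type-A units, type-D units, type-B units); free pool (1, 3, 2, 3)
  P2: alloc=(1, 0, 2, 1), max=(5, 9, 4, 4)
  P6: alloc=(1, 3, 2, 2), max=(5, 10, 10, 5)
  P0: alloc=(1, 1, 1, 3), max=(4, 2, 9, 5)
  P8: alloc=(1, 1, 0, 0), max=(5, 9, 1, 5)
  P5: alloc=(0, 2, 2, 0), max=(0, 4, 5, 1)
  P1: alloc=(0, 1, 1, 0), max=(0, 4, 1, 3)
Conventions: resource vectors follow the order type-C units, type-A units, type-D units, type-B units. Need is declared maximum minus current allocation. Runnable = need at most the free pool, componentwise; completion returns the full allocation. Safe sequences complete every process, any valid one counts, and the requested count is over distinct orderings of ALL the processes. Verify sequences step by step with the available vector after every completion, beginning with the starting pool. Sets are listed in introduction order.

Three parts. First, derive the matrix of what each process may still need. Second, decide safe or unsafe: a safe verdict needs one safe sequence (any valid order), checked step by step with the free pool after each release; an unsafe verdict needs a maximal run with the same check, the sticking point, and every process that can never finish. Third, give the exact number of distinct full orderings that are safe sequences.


(1) Outstanding need per process (order type-C units, type-A units, type-D units, type-B units):
  P2: (4, 9, 2, 3)
  P6: (4, 7, 8, 3)
  P0: (3, 1, 8, 2)
  P8: (4, 8, 1, 5)
  P5: (0, 2, 3, 1)
  P1: (0, 3, 0, 3)
(2) UNSAFE — no complete ordering exists.
Key observation: after P1, P5 complete, (1, 6, 5, 3) is the best the pool ever gets, yet each leftover process wants more type-C units.
Going as far as possible: P1, P5; after that, nothing fits. Check, step by step:
  pool = (1, 3, 2, 3)
  P1 needs (0, 3, 0, 3) <= (1, 3, 2, 3) -> finishes; pool += (0, 1, 1, 0) = (1, 4, 3, 3)
  P5 needs (0, 2, 3, 1) <= (1, 4, 3, 3) -> finishes; pool += (0, 2, 2, 0) = (1, 6, 5, 3)
  P2 cannot run: need (4, 9, 2, 3) vs free (1, 6, 5, 3) (insufficient type-C units and type-A units)
  P6 cannot run: need (4, 7, 8, 3) vs free (1, 6, 5, 3) (insufficient type-C units, type-A units and type-D units)
  P0 cannot run: need (3, 1, 8, 2) vs free (1, 6, 5, 3) (insufficient type-C units and type-D units)
  P8 cannot run: need (4, 8, 1, 5) vs free (1, 6, 5, 3) (insufficient type-C units, type-A units and type-B units)
Processes that can never finish: P2, P6, P0 and P8.
(3) Exactly 0 of the possible complete orderings are safe sequences.


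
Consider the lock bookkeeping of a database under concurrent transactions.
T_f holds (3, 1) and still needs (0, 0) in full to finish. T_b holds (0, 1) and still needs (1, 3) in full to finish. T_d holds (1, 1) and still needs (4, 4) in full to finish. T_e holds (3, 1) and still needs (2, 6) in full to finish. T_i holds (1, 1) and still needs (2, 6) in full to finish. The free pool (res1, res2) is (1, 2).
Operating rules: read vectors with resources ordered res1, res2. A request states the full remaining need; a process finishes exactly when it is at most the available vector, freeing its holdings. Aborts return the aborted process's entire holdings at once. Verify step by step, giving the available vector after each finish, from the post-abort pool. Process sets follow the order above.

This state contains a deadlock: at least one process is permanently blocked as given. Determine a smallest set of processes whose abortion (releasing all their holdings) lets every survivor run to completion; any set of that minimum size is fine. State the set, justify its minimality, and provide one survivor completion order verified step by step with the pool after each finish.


Minimum abort set: T_e.
Key observation: before aborting T_e, T_i was permanently blocked — no order could ever run it; afterwards it completes at step 4.
Minimality: the empty abort set fails — the state is deadlocked as it stands.
The survivors complete as T_b, T_f, T_d, T_i. Check, step by step (starting from the post-abort pool):
  pool = (4, 3)
  T_b needs (1, 3) <= (4, 3) -> finishes; pool += (0, 1) = (4, 4)
  T_f needs (0, 0) <= (4, 4) -> finishes; pool += (3, 1) = (7, 5)
  T_d needs (4, 4) <= (7, 5) -> finishes; pool += (1, 1) = (8, 6)
  T_i needs (2, 6) <= (8, 6) -> finishes; pool += (1, 1) = (9, 7)


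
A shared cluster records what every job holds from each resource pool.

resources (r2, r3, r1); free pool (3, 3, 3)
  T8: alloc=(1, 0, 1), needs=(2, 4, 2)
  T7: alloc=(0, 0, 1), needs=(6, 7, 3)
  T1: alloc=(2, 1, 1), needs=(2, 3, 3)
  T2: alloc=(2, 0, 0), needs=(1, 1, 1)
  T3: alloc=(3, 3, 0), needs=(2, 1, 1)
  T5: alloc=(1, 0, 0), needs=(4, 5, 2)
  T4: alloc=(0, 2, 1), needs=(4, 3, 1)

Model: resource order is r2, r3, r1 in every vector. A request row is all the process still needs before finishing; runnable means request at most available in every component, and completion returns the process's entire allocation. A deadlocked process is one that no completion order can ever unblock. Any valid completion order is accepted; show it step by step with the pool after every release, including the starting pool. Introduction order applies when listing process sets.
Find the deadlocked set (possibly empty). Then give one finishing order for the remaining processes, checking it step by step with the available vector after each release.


The deadlocked set is empty.
Key observation: T1 can run right away; the returned allocation unlocks the remaining processes in turn.
A valid finishing order for the others: T1, T4, T5, T3, T2, T7, T8. Walking it through:
  pool = (3, 3, 3)
  T1 needs (2, 3, 3) <= (3, 3, 3) -> finishes; pool += (2, 1, 1) = (5, 4, 4)
  T4 needs (4, 3, 1) <= (5, 4, 4) -> finishes; pool += (0, 2, 1) = (5, 6, 5)
  T5 needs (4, 5, 2) <= (5, 6, 5) -> finishes; pool += (1, 0, 0) = (6, 6, 5)
  T3 needs (2, 1, 1) <= (6, 6, 5) -> finishes; pool += (3, 3, 0) = (9, 9, 5)
  T2 needs (1, 1, 1) <= (9, 9, 5) -> finishes; pool += (2, 0, 0) = (11, 9, 5)
  T7 needs (6, 7, 3) <= (11, 9, 5) -> finishes; pool += (0, 0, 1) = (11, 9, 6)
  T8 needs (2, 4, 2) <= (11, 9, 6) -> finishes; pool += (1, 0, 1) = (12, 9, 7)


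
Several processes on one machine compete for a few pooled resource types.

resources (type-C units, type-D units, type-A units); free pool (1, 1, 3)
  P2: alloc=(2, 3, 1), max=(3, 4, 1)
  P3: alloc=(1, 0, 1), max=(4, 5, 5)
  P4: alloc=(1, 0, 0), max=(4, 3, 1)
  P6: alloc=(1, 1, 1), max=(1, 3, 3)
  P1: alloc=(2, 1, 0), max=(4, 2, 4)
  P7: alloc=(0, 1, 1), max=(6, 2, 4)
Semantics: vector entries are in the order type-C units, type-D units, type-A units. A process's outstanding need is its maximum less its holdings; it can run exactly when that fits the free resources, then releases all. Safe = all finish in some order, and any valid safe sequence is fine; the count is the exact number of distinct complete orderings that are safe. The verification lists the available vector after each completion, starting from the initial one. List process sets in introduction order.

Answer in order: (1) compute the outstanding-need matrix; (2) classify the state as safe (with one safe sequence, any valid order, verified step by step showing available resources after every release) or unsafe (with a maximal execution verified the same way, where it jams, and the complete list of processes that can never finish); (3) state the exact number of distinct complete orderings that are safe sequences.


(1) Need matrix, components ordered type-C units, type-D units, type-A units:
  P2: (1, 1, 0)
  P3: (3, 5, 4)
  P4: (3, 3, 1)
  P6: (0, 2, 2)
  P1: (2, 1, 4)
  P7: (6, 1, 3)
(2) SAFE. One safe sequence: P2, P6, P3, P1, P7, P4.
Key observation: at P2 the run first touches a limit — (1, 1, 0) against (1, 1, 3), exact on a resource it actually requests.
Walking it through:
  pool = (1, 1, 3)
  run P2 (needs (1, 1, 0), free (1, 1, 3)); after release of (2, 3, 1) the pool is (3, 4, 4)
  run P6 (needs (0, 2, 2), free (3, 4, 4)); after release of (1, 1, 1) the pool is (4, 5, 5)
  run P3 (needs (3, 5, 4), free (4, 5, 5)); after release of (1, 0, 1) the pool is (5, 5, 6)
  run P1 (needs (2, 1, 4), free (5, 5, 6)); after release of (2, 1, 0) the pool is (7, 6, 6)
  run P7 (needs (6, 1, 3), free (7, 6, 6)); after release of (0, 1, 1) the pool is (7, 7, 7)
  run P4 (needs (3, 3, 1), free (7, 7, 7)); after release of (1, 0, 0) the pool is (8, 7, 7)
(3) Exactly 42 of the possible complete orderings are safe sequences.


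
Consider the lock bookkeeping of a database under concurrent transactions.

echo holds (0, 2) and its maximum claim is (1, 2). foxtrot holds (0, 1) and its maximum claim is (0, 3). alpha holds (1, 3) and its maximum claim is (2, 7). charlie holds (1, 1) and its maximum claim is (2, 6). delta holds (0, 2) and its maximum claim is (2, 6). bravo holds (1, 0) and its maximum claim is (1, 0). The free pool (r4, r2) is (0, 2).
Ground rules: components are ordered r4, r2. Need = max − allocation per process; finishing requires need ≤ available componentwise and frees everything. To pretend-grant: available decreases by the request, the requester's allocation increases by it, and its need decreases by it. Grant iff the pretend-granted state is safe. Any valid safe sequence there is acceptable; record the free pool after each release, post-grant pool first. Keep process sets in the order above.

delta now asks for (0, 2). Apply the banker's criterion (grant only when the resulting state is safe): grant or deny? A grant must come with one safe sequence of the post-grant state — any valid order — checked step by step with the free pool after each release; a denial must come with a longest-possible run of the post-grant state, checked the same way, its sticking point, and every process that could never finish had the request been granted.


DENY. Granting would leave the state unsafe.
Key observation: after bravo, echo, foxtrot the pool peaks at (1, 3), and each blocked process is short somewhere: alpha on r2; charlie on r2; delta on r4.
After a pretend grant, a maximal execution: bravo, echo, foxtrot — then nothing else fits. Walking it through:
  pool = (0, 0)
  bravo: need (0, 0) fits (0, 0); releases (1, 0), pool now (1, 0)
  echo: need (1, 0) fits (1, 0); releases (0, 2), pool now (1, 2)
  foxtrot: need (0, 2) fits (1, 2); releases (0, 1), pool now (1, 3)
  alpha still needs (1, 4) but only (1, 3) is free — short on r2
  charlie still needs (1, 5) but only (1, 3) is free — short on r2
  delta still needs (2, 2) but only (1, 3) is free — short on r4
Had the request been granted, alpha, charlie and delta could never finish.


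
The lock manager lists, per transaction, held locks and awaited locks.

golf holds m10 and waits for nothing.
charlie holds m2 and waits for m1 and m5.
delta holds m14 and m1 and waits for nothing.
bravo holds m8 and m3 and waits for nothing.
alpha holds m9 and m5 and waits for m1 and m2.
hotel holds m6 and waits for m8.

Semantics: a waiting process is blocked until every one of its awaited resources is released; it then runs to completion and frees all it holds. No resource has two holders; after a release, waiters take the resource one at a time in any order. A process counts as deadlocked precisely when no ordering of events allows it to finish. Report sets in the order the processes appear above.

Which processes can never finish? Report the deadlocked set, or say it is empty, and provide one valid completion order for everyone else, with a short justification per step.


The deadlocked set is charlie and alpha.
Key observation: the loop charlie -> alpha -> charlie blocks itself forever; no other process is dragged down with it.
A valid finishing order for the others: delta, bravo, hotel, golf.
Check, step by step:
  delta: no waits; runs immediately, freeing m14 and m1
  bravo: no waits; runs immediately, freeing m8 and m3
  hotel waits on m8 — all released -> runs and releases m6
  golf: no waits; runs immediately, freeing m10
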